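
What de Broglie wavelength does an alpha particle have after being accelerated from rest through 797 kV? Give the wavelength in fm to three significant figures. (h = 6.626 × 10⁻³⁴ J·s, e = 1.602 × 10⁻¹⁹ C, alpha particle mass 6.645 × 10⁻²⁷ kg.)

λ = 11.4 fm

KE = 2eV = 2 × 1.602 × 10⁻¹⁹ × 7.970 × 10⁵ = 2.554 × 10⁻¹³ J.
p = √(2mKE) = √(2 × 6.645 × 10⁻²⁷ × 2.554 × 10⁻¹³) = 5.826 × 10⁻²⁰ kg·m/s.
λ = h/p = 6.626 × 10⁻³⁴ / 5.826 × 10⁻²⁰ = 1.14 × 10⁻¹⁴ m = 11.4 fm.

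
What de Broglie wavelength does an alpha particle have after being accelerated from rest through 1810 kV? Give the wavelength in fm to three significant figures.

KE = 2eV = 2 × 1.602 × 10⁻¹⁹ × 1.810 × 10⁶ = 5.799 × 10⁻¹³ J.
p = √(2mKE) = √(2 × 6.645 × 10⁻²⁷ × 5.799 × 10⁻¹³) = 8.779 × 10⁻²⁰ kg·m/s.
λ = h/p = 6.626 × 10⁻³⁴ / 8.779 × 10⁻²⁰ = 7.55 × 10⁻¹⁵ m = 7.55 fm.

λ = 7.55 fm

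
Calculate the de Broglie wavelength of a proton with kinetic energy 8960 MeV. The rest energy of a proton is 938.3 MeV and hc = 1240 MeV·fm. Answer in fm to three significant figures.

Total energy E = KE + m₀c² = 8960 + 938.3 = 9898.3 MeV.
(pc)² = E² − (m₀c²)² = (9898.3)² − (938.3)² = 9.710 × 10⁷ MeV², so pc = 9854 MeV.
λ = hc/(pc) = 1240 MeV·fm / 9854 MeV = 0.126 fm.

λ = 0.126 fm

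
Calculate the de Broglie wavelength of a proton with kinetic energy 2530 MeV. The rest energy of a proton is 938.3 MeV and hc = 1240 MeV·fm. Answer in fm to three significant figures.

λ = 0.371 fm

Total energy E = KE + m₀c² = 2530 + 938.3 = 3468.3 MeV.
(pc)² = E² − (m₀c²)² = (3468.3)² − (938.3)² = 1.115 × 10⁷ MeV², so pc = 3339 MeV.
λ = hc/(pc) = 1240 MeV·fm / 3339 MeV = 0.371 fm.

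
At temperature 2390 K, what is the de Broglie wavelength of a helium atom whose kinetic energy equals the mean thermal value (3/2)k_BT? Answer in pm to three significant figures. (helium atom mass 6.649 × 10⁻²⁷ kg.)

KE = (3/2)k_BT = 1.5 × 1.381 × 10⁻²³ × 2390 = 4.951 × 10⁻²⁰ J.
p = √(2mKE) = √(2 × 6.649 × 10⁻²⁷ × 4.951 × 10⁻²⁰) = 2.566 × 10⁻²³ kg·m/s.
λ = h/p = 2.58 × 10⁻¹¹ m = 25.8 pm.

λ = 25.8 pm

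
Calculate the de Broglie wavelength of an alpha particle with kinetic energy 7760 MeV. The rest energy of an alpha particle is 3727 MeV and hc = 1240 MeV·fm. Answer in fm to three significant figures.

Total energy E = KE + m₀c² = 7760 + 3727 = 11487 MeV.
(pc)² = E² − (m₀c²)² = (11487)² − (3727)² = 1.181 × 10⁸ MeV², so pc = 1.087 × 10⁴ MeV.
λ = hc/(pc) = 1240 MeV·fm / 1.087 × 10⁴ MeV = 0.114 fm.

λ = 0.114 fm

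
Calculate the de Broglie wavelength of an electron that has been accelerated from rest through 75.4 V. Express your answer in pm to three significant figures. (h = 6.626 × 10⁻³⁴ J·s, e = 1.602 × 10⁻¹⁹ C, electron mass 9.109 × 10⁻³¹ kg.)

λ = 141 pm

KE = eV = 1.602 × 10⁻¹⁹ × 75.40 = 1.208 × 10⁻¹⁷ J.
p = √(2mKE) = √(2 × 9.109 × 10⁻³¹ × 1.208 × 10⁻¹⁷) = 4.691 × 10⁻²⁴ kg·m/s.
λ = h/p = 6.626 × 10⁻³⁴ / 4.691 × 10⁻²⁴ = 1.41 × 10⁻¹⁰ m = 141 pm.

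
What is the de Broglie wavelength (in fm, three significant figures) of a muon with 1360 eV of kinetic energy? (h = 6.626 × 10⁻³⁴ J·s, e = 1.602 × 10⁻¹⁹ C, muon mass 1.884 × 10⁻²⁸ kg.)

KE = 1360 eV = 2.179 × 10⁻¹⁶ J.
p = √(2mKE) = √(2 × 1.884 × 10⁻²⁸ × 2.179 × 10⁻¹⁶) = 2.865 × 10⁻²² kg·m/s.
λ = h/p = 6.626 × 10⁻³⁴ / 2.865 × 10⁻²² = 2.31 × 10⁻¹² m = 2310 fm.

λ = 2310 fm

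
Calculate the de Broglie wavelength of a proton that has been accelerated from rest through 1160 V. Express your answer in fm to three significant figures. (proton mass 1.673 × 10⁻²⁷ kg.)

λ = 840 fm

KE = eV = 1.602 × 10⁻¹⁹ × 1160 = 1.858 × 10⁻¹⁶ J.
p = √(2mKE) = √(2 × 1.673 × 10⁻²⁷ × 1.858 × 10⁻¹⁶) = 7.885 × 10⁻²² kg·m/s.
λ = h/p = 6.626 × 10⁻³⁴ / 7.885 × 10⁻²² = 8.40 × 10⁻¹³ m = 840 fm.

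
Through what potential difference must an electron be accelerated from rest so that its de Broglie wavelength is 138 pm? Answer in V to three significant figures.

V = 79.0 V

p = h/λ = 6.626 × 10⁻³⁴ / 1.380 × 10⁻¹⁰ = 4.801 × 10⁻²⁴ kg·m/s.
KE = p²/(2m) = 1.265 × 10⁻¹⁷ J.
V = KE/e = 1.265 × 10⁻¹⁷ / (1.602 × 10⁻¹⁹) = 79.0 V.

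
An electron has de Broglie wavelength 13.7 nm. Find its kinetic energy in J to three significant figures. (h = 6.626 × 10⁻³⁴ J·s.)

p = h/λ = 6.626 × 10⁻³⁴ / 1.370 × 10⁻⁸ = 4.836 × 10⁻²⁶ kg·m/s.
KE = p²/(2m) = (4.836 × 10⁻²⁶)² / (2 × 9.109 × 10⁻³¹) = 1.284 × 10⁻²¹ J = 1.28 × 10⁻²¹ J.

KE = 1.28 × 10⁻²¹ J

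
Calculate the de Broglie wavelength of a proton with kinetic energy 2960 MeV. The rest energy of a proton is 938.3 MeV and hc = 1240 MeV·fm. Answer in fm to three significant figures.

λ = 0.328 fm

Total energy E = KE + m₀c² = 2960 + 938.3 = 3898.3 MeV.
(pc)² = E² − (m₀c²)² = (3898.3)² − (938.3)² = 1.432 × 10⁷ MeV², so pc = 3784 MeV.
λ = hc/(pc) = 1240 MeV·fm / 3784 MeV = 0.328 fm.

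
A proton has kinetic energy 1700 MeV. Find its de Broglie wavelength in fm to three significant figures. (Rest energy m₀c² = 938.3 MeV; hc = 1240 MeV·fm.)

Total energy E = KE + m₀c² = 1700 + 938.3 = 2638.3 MeV.
(pc)² = E² − (m₀c²)² = (2638.3)² − (938.3)² = 6.080 × 10⁶ MeV², so pc = 2466 MeV.
λ = hc/(pc) = 1240 MeV·fm / 2466 MeV = 0.503 fm.

λ = 0.503 fm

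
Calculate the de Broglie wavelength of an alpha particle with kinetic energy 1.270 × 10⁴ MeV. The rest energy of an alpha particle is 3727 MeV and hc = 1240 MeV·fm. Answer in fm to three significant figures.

Total energy E = KE + m₀c² = 1.270 × 10⁴ + 3727 = 16427 MeV.
(pc)² = E² − (m₀c²)² = (16427)² − (3727)² = 2.560 × 10⁸ MeV², so pc = 1.600 × 10⁴ MeV.
λ = hc/(pc) = 1240 MeV·fm / 1.600 × 10⁴ MeV = 0.0775 fm.

λ = 0.0775 fm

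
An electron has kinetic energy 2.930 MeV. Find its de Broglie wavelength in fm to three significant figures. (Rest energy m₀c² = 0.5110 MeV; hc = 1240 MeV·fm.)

Total energy E = KE + m₀c² = 2.930 + 0.5110 = 3.4410 MeV.
(pc)² = E² − (m₀c²)² = (3.4410)² − (0.5110)² = 11.58 MeV², so pc = 3.403 MeV.
λ = hc/(pc) = 1240 MeV·fm / 3.403 MeV = 364 fm.

λ = 364 fm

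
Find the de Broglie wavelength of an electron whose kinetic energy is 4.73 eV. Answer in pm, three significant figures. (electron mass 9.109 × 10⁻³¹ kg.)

λ = 564 pm

KE = 4.73 eV = 7.577 × 10⁻¹⁹ J.
p = √(2mKE) = √(2 × 9.109 × 10⁻³¹ × 7.577 × 10⁻¹⁹) = 1.175 × 10⁻²⁴ kg·m/s.
λ = h/p = 6.626 × 10⁻³⁴ / 1.175 × 10⁻²⁴ = 5.64 × 10⁻¹⁰ m = 564 pm.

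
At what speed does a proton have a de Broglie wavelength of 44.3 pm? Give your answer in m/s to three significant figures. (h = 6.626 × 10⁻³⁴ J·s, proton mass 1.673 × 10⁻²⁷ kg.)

p = h/λ = 6.626 × 10⁻³⁴ / 4.430 × 10⁻¹¹ = 1.496 × 10⁻²³ kg·m/s.
v = p/m = 1.496 × 10⁻²³ / 1.673 × 10⁻²⁷ = 8.94 × 10³ m/s = 8940 m/s.

v = 8940 m/s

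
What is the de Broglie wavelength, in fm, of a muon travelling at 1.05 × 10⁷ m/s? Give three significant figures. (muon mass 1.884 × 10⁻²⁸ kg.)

λ = 335 fm

p = mv = 1.884 × 10⁻²⁸ × 1.05 × 10⁷ = 1.978 × 10⁻²¹ kg·m/s.
λ = h/p = 6.626 × 10⁻³⁴ / 1.978 × 10⁻²¹ = 3.35 × 10⁻¹³ m = 335 fm.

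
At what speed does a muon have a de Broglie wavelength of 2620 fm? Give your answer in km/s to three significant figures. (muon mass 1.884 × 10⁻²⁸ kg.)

v = 1340 km/s

p = h/λ = 6.626 × 10⁻³⁴ / 2.620 × 10⁻¹² = 2.529 × 10⁻²² kg·m/s.
v = p/m = 2.529 × 10⁻²² / 1.884 × 10⁻²⁸ = 1.34 × 10⁶ m/s = 1340 km/s.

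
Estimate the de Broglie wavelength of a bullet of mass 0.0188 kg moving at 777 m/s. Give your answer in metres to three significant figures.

λ = 4.54 × 10⁻³⁵ m

p = mv = 0.0188 × 777 = 1.461 × 10¹ kg·m/s.
λ = h/p = 6.626 × 10⁻³⁴ / 1.461 × 10¹ = 4.54 × 10⁻³⁵ m.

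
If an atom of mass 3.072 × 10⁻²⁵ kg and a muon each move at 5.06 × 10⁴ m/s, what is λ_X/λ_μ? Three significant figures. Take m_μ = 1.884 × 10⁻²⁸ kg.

At fixed v, p = mv so λ = h/(mv) ∝ 1/m.
λ_X/λ_μ = m_μ/m_X = 1.884 × 10⁻²⁸/3.072 × 10⁻²⁵ = 6.13 × 10⁻⁴.

λ_X/λ_μ = 6.13 × 10⁻⁴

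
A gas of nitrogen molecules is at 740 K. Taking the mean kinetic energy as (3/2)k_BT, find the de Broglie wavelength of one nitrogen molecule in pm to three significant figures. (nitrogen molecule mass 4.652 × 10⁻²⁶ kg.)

KE = (3/2)k_BT = 1.5 × 1.381 × 10⁻²³ × 740 = 1.533 × 10⁻²⁰ J.
p = √(2mKE) = √(2 × 4.652 × 10⁻²⁶ × 1.533 × 10⁻²⁰) = 3.777 × 10⁻²³ kg·m/s.
λ = h/p = 1.75 × 10⁻¹¹ m = 17.5 pm.

λ = 17.5 pm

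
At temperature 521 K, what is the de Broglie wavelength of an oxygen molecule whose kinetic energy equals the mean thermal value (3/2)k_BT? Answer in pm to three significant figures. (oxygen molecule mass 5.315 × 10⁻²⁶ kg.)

λ = 19.6 pm

KE = (3/2)k_BT = 1.5 × 1.381 × 10⁻²³ × 521 = 1.079 × 10⁻²⁰ J.
p = √(2mKE) = √(2 × 5.315 × 10⁻²⁶ × 1.079 × 10⁻²⁰) = 3.387 × 10⁻²³ kg·m/s.
λ = h/p = 1.96 × 10⁻¹¹ m = 19.6 pm.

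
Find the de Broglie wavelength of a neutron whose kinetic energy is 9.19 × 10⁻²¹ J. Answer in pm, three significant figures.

p = √(2mKE) = √(2 × 1.675 × 10⁻²⁷ × 9.190 × 10⁻²¹) = 5.549 × 10⁻²⁴ kg·m/s.
λ = h/p = 6.626 × 10⁻³⁴ / 5.549 × 10⁻²⁴ = 1.19 × 10⁻¹⁰ m = 119 pm.

λ = 119 pm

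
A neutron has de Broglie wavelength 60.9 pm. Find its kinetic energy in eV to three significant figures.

p = h/λ = 6.626 × 10⁻³⁴ / 6.090 × 10⁻¹¹ = 1.088 × 10⁻²³ kg·m/s.
KE = p²/(2m) = (1.088 × 10⁻²³)² / (2 × 1.675 × 10⁻²⁷) = 3.534 × 10⁻²⁰ J = 0.221 eV.

KE = 0.221 eV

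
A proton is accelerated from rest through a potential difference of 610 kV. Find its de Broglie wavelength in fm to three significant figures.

λ = 36.6 fm

KE = eV = 1.602 × 10⁻¹⁹ × 6.100 × 10⁵ = 9.772 × 10⁻¹⁴ J.
p = √(2mKE) = √(2 × 1.673 × 10⁻²⁷ × 9.772 × 10⁻¹⁴) = 1.808 × 10⁻²⁰ kg·m/s.
λ = h/p = 6.626 × 10⁻³⁴ / 1.808 × 10⁻²⁰ = 3.66 × 10⁻¹⁴ m = 36.6 fm.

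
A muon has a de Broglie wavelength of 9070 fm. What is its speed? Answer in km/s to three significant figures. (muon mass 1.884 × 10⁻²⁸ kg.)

p = h/λ = 6.626 × 10⁻³⁴ / 9.070 × 10⁻¹² = 7.305 × 10⁻²³ kg·m/s.
v = p/m = 7.305 × 10⁻²³ / 1.884 × 10⁻²⁸ = 3.88 × 10⁵ m/s = 388 km/s.

v = 388 km/s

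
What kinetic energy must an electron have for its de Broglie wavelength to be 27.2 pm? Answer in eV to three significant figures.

KE = 2030 eV

p = h/λ = 6.626 × 10⁻³⁴ / 2.720 × 10⁻¹¹ = 2.436 × 10⁻²³ kg·m/s.
KE = p²/(2m) = (2.436 × 10⁻²³)² / (2 × 9.109 × 10⁻³¹) = 3.257 × 10⁻¹⁶ J = 2030 eV.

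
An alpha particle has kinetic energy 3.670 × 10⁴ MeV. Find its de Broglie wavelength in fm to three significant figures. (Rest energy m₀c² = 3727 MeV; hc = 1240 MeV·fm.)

Total energy E = KE + m₀c² = 3.670 × 10⁴ + 3727 = 40427 MeV.
(pc)² = E² − (m₀c²)² = (40427)² − (3727)² = 1.620 × 10⁹ MeV², so pc = 4.025 × 10⁴ MeV.
λ = hc/(pc) = 1240 MeV·fm / 4.025 × 10⁴ MeV = 0.0308 fm.

λ = 0.0308 fm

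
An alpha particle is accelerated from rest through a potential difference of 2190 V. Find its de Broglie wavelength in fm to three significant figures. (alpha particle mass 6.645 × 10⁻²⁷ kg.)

KE = 2eV = 2 × 1.602 × 10⁻¹⁹ × 2190 = 7.017 × 10⁻¹⁶ J.
p = √(2mKE) = √(2 × 6.645 × 10⁻²⁷ × 7.017 × 10⁻¹⁶) = 3.054 × 10⁻²¹ kg·m/s.
λ = h/p = 6.626 × 10⁻³⁴ / 3.054 × 10⁻²¹ = 2.17 × 10⁻¹³ m = 217 fm.

λ = 217 fm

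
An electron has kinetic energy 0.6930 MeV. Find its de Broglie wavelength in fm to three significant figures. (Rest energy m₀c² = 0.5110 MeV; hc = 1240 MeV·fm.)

Total energy E = KE + m₀c² = 0.6930 + 0.5110 = 1.2040 MeV.
(pc)² = E² − (m₀c²)² = (1.2040)² − (0.5110)² = 1.188 MeV², so pc = 1.090 MeV.
λ = hc/(pc) = 1240 MeV·fm / 1.090 MeV = 1140 fm.

λ = 1140 fm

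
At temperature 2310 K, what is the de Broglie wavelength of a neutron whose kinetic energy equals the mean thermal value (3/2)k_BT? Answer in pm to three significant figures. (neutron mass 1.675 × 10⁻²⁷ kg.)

λ = 52.3 pm

KE = (3/2)k_BT = 1.5 × 1.381 × 10⁻²³ × 2310 = 4.785 × 10⁻²⁰ J.
p = √(2mKE) = √(2 × 1.675 × 10⁻²⁷ × 4.785 × 10⁻²⁰) = 1.266 × 10⁻²³ kg·m/s.
λ = h/p = 5.23 × 10⁻¹¹ m = 52.3 pm.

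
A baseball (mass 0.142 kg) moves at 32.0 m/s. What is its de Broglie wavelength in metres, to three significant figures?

λ = 1.46 × 10⁻³⁴ m

p = mv = 0.142 × 32.0 = 4.544 kg·m/s.
λ = h/p = 6.626 × 10⁻³⁴ / 4.544 = 1.46 × 10⁻³⁴ m.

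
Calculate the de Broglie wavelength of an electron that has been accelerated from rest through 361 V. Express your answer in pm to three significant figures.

KE = eV = 1.602 × 10⁻¹⁹ × 361.0 = 5.783 × 10⁻¹⁷ J.
p = √(2mKE) = √(2 × 9.109 × 10⁻³¹ × 5.783 × 10⁻¹⁷) = 1.026 × 10⁻²³ kg·m/s.
λ = h/p = 6.626 × 10⁻³⁴ / 1.026 × 10⁻²³ = 6.46 × 10⁻¹¹ m = 64.6 pm.

λ = 64.6 pm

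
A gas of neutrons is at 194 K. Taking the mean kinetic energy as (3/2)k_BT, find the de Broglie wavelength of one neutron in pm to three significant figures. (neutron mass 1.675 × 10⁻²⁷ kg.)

KE = (3/2)k_BT = 1.5 × 1.381 × 10⁻²³ × 194 = 4.019 × 10⁻²¹ J.
p = √(2mKE) = √(2 × 1.675 × 10⁻²⁷ × 4.019 × 10⁻²¹) = 3.669 × 10⁻²⁴ kg·m/s.
λ = h/p = 1.81 × 10⁻¹⁰ m = 181 pm.

λ = 181 pm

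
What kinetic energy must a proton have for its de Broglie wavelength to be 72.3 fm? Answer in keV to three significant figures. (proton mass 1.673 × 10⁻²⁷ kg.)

KE = 157 keV

p = h/λ = 6.626 × 10⁻³⁴ / 7.230 × 10⁻¹⁴ = 9.165 × 10⁻²¹ kg·m/s.
KE = p²/(2m) = (9.165 × 10⁻²¹)² / (2 × 1.673 × 10⁻²⁷) = 2.510 × 10⁻¹⁴ J = 157 keV.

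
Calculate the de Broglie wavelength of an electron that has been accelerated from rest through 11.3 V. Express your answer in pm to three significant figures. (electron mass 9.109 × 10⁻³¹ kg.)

λ = 365 pm

KE = eV = 1.602 × 10⁻¹⁹ × 11.30 = 1.810 × 10⁻¹⁸ J.
p = √(2mKE) = √(2 × 9.109 × 10⁻³¹ × 1.810 × 10⁻¹⁸) = 1.816 × 10⁻²⁴ kg·m/s.
λ = h/p = 6.626 × 10⁻³⁴ / 1.816 × 10⁻²⁴ = 3.65 × 10⁻¹⁰ m = 365 pm.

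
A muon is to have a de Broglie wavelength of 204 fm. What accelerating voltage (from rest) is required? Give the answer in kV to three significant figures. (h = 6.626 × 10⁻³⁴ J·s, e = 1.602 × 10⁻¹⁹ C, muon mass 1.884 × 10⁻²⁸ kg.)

V = 175 kV

p = h/λ = 6.626 × 10⁻³⁴ / 2.040 × 10⁻¹³ = 3.248 × 10⁻²¹ kg·m/s.
KE = p²/(2m) = 2.800 × 10⁻¹⁴ J.
V = KE/e = 2.800 × 10⁻¹⁴ / (1.602 × 10⁻¹⁹) = 175 kV.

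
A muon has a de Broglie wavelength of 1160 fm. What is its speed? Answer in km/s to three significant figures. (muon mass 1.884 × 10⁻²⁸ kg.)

v = 3030 km/s

p = h/λ = 6.626 × 10⁻³⁴ / 1.160 × 10⁻¹² = 5.712 × 10⁻²² kg·m/s.
v = p/m = 5.712 × 10⁻²² / 1.884 × 10⁻²⁸ = 3.03 × 10⁶ m/s = 3030 km/s.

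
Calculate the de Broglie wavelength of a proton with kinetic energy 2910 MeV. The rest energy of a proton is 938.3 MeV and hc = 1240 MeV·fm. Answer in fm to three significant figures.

λ = 0.332 fm

Total energy E = KE + m₀c² = 2910 + 938.3 = 3848.3 MeV.
(pc)² = E² − (m₀c²)² = (3848.3)² − (938.3)² = 1.393 × 10⁷ MeV², so pc = 3732 MeV.
λ = hc/(pc) = 1240 MeV·fm / 3732 MeV = 0.332 fm.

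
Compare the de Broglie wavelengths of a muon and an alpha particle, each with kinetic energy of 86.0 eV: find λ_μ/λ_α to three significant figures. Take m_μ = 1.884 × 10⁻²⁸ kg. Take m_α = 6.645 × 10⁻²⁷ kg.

λ_μ/λ_α = 5.94

At fixed KE, p = √(2mKE) so λ = h/p ∝ 1/√m.
λ_μ/λ_α = √(m_α/m_μ) = √(6.645 × 10⁻²⁷/1.884 × 10⁻²⁸) = √(35.27) = 5.94.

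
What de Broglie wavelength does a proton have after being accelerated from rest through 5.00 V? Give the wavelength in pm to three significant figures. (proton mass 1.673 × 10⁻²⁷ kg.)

λ = 12.8 pm

KE = eV = 1.602 × 10⁻¹⁹ × 5.000 = 8.010 × 10⁻¹⁹ J.
p = √(2mKE) = √(2 × 1.673 × 10⁻²⁷ × 8.010 × 10⁻¹⁹) = 5.177 × 10⁻²³ kg·m/s.
λ = h/p = 6.626 × 10⁻³⁴ / 5.177 × 10⁻²³ = 1.28 × 10⁻¹¹ m = 12.8 pm.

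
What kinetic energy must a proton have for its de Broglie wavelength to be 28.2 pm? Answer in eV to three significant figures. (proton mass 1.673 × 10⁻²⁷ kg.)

KE = 1.03 eV

p = h/λ = 6.626 × 10⁻³⁴ / 2.820 × 10⁻¹¹ = 2.350 × 10⁻²³ kg·m/s.
KE = p²/(2m) = (2.350 × 10⁻²³)² / (2 × 1.673 × 10⁻²⁷) = 1.650 × 10⁻¹⁹ J = 1.03 eV.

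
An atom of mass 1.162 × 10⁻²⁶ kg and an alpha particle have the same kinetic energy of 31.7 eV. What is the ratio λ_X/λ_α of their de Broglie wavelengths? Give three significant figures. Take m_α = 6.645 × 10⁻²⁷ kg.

λ_X/λ_α = 0.756

At fixed KE, p = √(2mKE) so λ = h/p ∝ 1/√m.
λ_X/λ_α = √(m_α/m_X) = √(6.645 × 10⁻²⁷/1.162 × 10⁻²⁶) = √(0.5719) = 0.756.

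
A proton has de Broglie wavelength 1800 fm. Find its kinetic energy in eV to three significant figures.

KE = 253 eV

p = h/λ = 6.626 × 10⁻³⁴ / 1.800 × 10⁻¹² = 3.681 × 10⁻²² kg·m/s.
KE = p²/(2m) = (3.681 × 10⁻²²)² / (2 × 1.673 × 10⁻²⁷) = 4.050 × 10⁻¹⁷ J = 253 eV.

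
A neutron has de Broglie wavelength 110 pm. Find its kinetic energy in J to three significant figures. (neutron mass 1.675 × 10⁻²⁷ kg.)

p = h/λ = 6.626 × 10⁻³⁴ / 1.100 × 10⁻¹⁰ = 6.024 × 10⁻²⁴ kg·m/s.
KE = p²/(2m) = (6.024 × 10⁻²⁴)² / (2 × 1.675 × 10⁻²⁷) = 1.083 × 10⁻²⁰ J = 1.08 × 10⁻²⁰ J.

KE = 1.08 × 10⁻²⁰ J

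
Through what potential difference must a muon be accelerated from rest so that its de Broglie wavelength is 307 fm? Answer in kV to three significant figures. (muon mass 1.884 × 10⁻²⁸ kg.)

V = 77.2 kV

p = h/λ = 6.626 × 10⁻³⁴ / 3.070 × 10⁻¹³ = 2.158 × 10⁻²¹ kg·m/s.
KE = p²/(2m) = 1.236 × 10⁻¹⁴ J.
V = KE/e = 1.236 × 10⁻¹⁴ / (1.602 × 10⁻¹⁹) = 77.2 kV.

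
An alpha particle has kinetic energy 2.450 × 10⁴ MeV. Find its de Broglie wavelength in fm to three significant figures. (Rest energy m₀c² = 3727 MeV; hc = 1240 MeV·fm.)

λ = 0.0443 fm

Total energy E = KE + m₀c² = 2.450 × 10⁴ + 3727 = 28227 MeV.
(pc)² = E² − (m₀c²)² = (28227)² − (3727)² = 7.829 × 10⁸ MeV², so pc = 2.798 × 10⁴ MeV.
λ = hc/(pc) = 1240 MeV·fm / 2.798 × 10⁴ MeV = 0.0443 fm.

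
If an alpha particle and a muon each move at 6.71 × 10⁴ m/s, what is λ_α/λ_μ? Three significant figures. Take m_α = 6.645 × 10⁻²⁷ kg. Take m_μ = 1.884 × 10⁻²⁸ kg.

At fixed v, p = mv so λ = h/(mv) ∝ 1/m.
λ_α/λ_μ = m_μ/m_α = 1.884 × 10⁻²⁸/6.645 × 10⁻²⁷ = 0.0284.

λ_α/λ_μ = 0.0284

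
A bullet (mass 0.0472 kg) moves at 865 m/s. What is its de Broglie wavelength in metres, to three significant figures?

p = mv = 0.0472 × 865 = 4.083 × 10¹ kg·m/s.
λ = h/p = 6.626 × 10⁻³⁴ / 4.083 × 10¹ = 1.62 × 10⁻³⁵ m.

λ = 1.62 × 10⁻³⁵ m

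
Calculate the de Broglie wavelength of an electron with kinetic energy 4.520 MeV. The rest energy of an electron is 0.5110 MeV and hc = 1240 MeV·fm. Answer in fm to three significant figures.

λ = 248 fm

Total energy E = KE + m₀c² = 4.520 + 0.5110 = 5.0310 MeV.
(pc)² = E² − (m₀c²)² = (5.0310)² − (0.5110)² = 25.05 MeV², so pc = 5.005 MeV.
λ = hc/(pc) = 1240 MeV·fm / 5.005 MeV = 248 fm.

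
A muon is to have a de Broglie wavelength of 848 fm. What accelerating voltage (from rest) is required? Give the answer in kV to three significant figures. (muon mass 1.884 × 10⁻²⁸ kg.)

p = h/λ = 6.626 × 10⁻³⁴ / 8.480 × 10⁻¹³ = 7.814 × 10⁻²² kg·m/s.
KE = p²/(2m) = 1.620 × 10⁻¹⁵ J.
V = KE/e = 1.620 × 10⁻¹⁵ / (1.602 × 10⁻¹⁹) = 10.1 kV.

V = 10.1 kV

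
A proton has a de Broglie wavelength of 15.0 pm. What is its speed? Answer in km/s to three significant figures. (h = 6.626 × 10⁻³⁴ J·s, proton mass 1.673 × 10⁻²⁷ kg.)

v = 26.4 km/s

p = h/λ = 6.626 × 10⁻³⁴ / 1.500 × 10⁻¹¹ = 4.417 × 10⁻²³ kg·m/s.
v = p/m = 4.417 × 10⁻²³ / 1.673 × 10⁻²⁷ = 2.64 × 10⁴ m/s = 26.4 km/s.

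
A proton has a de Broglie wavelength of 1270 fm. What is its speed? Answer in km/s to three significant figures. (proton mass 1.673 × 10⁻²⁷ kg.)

v = 312 km/s

p = h/λ = 6.626 × 10⁻³⁴ / 1.270 × 10⁻¹² = 5.217 × 10⁻²² kg·m/s.
v = p/m = 5.217 × 10⁻²² / 1.673 × 10⁻²⁷ = 3.12 × 10⁵ m/s = 312 km/s.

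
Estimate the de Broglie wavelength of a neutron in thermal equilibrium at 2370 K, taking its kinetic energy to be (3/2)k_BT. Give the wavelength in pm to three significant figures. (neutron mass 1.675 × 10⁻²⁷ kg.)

KE = (3/2)k_BT = 1.5 × 1.381 × 10⁻²³ × 2370 = 4.909 × 10⁻²⁰ J.
p = √(2mKE) = √(2 × 1.675 × 10⁻²⁷ × 4.909 × 10⁻²⁰) = 1.282 × 10⁻²³ kg·m/s.
λ = h/p = 5.17 × 10⁻¹¹ m = 51.7 pm.

λ = 51.7 pm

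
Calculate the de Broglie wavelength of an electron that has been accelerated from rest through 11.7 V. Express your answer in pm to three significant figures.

KE = eV = 1.602 × 10⁻¹⁹ × 11.70 = 1.874 × 10⁻¹⁸ J.
p = √(2mKE) = √(2 × 9.109 × 10⁻³¹ × 1.874 × 10⁻¹⁸) = 1.848 × 10⁻²⁴ kg·m/s.
λ = h/p = 6.626 × 10⁻³⁴ / 1.848 × 10⁻²⁴ = 3.59 × 10⁻¹⁰ m = 359 pm.

λ = 359 pm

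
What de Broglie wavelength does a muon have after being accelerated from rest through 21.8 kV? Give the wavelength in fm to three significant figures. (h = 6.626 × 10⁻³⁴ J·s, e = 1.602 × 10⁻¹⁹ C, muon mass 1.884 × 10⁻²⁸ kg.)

λ = 578 fm

KE = eV = 1.602 × 10⁻¹⁹ × 2.180 × 10⁴ = 3.492 × 10⁻¹⁵ J.
p = √(2mKE) = √(2 × 1.884 × 10⁻²⁸ × 3.492 × 10⁻¹⁵) = 1.147 × 10⁻²¹ kg·m/s.
λ = h/p = 6.626 × 10⁻³⁴ / 1.147 × 10⁻²¹ = 5.78 × 10⁻¹³ m = 578 fm.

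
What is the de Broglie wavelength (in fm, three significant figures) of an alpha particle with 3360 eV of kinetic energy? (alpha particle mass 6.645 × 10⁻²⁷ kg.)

λ = 248 fm

KE = 3360 eV = 5.383 × 10⁻¹⁶ J.
p = √(2mKE) = √(2 × 6.645 × 10⁻²⁷ × 5.383 × 10⁻¹⁶) = 2.675 × 10⁻²¹ kg·m/s.
λ = h/p = 6.626 × 10⁻³⁴ / 2.675 × 10⁻²¹ = 2.48 × 10⁻¹³ m = 248 fm.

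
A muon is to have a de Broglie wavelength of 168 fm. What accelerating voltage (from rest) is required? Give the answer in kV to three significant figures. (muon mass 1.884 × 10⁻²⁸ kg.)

p = h/λ = 6.626 × 10⁻³⁴ / 1.680 × 10⁻¹³ = 3.944 × 10⁻²¹ kg·m/s.
KE = p²/(2m) = 4.128 × 10⁻¹⁴ J.
V = KE/e = 4.128 × 10⁻¹⁴ / (1.602 × 10⁻¹⁹) = 258 kV.

V = 258 kV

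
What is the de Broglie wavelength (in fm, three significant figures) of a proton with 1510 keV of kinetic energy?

KE = 1510 keV = 2.419 × 10⁻¹³ J.
p = √(2mKE) = √(2 × 1.673 × 10⁻²⁷ × 2.419 × 10⁻¹³) = 2.845 × 10⁻²⁰ kg·m/s.
λ = h/p = 6.626 × 10⁻³⁴ / 2.845 × 10⁻²⁰ = 2.33 × 10⁻¹⁴ m = 23.3 fm.

λ = 23.3 fm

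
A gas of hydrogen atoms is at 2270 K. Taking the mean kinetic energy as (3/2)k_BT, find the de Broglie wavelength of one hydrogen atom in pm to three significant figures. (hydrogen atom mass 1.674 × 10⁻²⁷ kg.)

λ = 52.8 pm

KE = (3/2)k_BT = 1.5 × 1.381 × 10⁻²³ × 2270 = 4.702 × 10⁻²⁰ J.
p = √(2mKE) = √(2 × 1.674 × 10⁻²⁷ × 4.702 × 10⁻²⁰) = 1.255 × 10⁻²³ kg·m/s.
λ = h/p = 5.28 × 10⁻¹¹ m = 52.8 pm.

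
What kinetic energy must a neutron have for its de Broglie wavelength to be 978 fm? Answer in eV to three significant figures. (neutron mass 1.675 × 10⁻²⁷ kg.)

p = h/λ = 6.626 × 10⁻³⁴ / 9.780 × 10⁻¹³ = 6.775 × 10⁻²² kg·m/s.
KE = p²/(2m) = (6.775 × 10⁻²²)² / (2 × 1.675 × 10⁻²⁷) = 1.370 × 10⁻¹⁶ J = 855 eV.

KE = 855 eV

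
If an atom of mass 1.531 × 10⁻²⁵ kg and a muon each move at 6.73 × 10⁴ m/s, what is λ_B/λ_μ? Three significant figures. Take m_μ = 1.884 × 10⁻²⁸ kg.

λ_B/λ_μ = 1.23 × 10⁻³

At fixed v, p = mv so λ = h/(mv) ∝ 1/m.
λ_B/λ_μ = m_μ/m_B = 1.884 × 10⁻²⁸/1.531 × 10⁻²⁵ = 1.23 × 10⁻³.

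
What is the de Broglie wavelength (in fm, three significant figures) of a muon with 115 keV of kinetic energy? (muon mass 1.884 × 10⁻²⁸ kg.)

λ = 251 fm

KE = 115 keV = 1.842 × 10⁻¹⁴ J.
p = √(2mKE) = √(2 × 1.884 × 10⁻²⁸ × 1.842 × 10⁻¹⁴) = 2.635 × 10⁻²¹ kg·m/s.
λ = h/p = 6.626 × 10⁻³⁴ / 2.635 × 10⁻²¹ = 2.51 × 10⁻¹³ m = 251 fm.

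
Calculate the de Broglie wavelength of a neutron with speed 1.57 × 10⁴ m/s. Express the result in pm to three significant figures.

λ = 25.2 pm

p = mv = 1.675 × 10⁻²⁷ × 1.57 × 10⁴ = 2.630 × 10⁻²³ kg·m/s.
λ = h/p = 6.626 × 10⁻³⁴ / 2.630 × 10⁻²³ = 2.52 × 10⁻¹¹ m = 25.2 pm.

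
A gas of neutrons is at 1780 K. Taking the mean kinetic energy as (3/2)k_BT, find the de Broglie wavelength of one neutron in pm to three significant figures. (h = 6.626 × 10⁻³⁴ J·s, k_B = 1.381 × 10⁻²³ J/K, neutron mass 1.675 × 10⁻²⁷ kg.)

λ = 59.6 pm

KE = (3/2)k_BT = 1.5 × 1.381 × 10⁻²³ × 1780 = 3.687 × 10⁻²⁰ J.
p = √(2mKE) = √(2 × 1.675 × 10⁻²⁷ × 3.687 × 10⁻²⁰) = 1.111 × 10⁻²³ kg·m/s.
λ = h/p = 5.96 × 10⁻¹¹ m = 59.6 pm.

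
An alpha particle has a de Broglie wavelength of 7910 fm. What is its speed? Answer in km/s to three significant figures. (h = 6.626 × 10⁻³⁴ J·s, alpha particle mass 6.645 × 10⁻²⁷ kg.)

v = 12.6 km/s

p = h/λ = 6.626 × 10⁻³⁴ / 7.910 × 10⁻¹² = 8.377 × 10⁻²³ kg·m/s.
v = p/m = 8.377 × 10⁻²³ / 6.645 × 10⁻²⁷ = 1.26 × 10⁴ m/s = 12.6 km/s.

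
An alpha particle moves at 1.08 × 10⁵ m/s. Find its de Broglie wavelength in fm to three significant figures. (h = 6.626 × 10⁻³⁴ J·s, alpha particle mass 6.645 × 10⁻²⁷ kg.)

λ = 923 fm

p = mv = 6.645 × 10⁻²⁷ × 1.08 × 10⁵ = 7.177 × 10⁻²² kg·m/s.
λ = h/p = 6.626 × 10⁻³⁴ / 7.177 × 10⁻²² = 9.23 × 10⁻¹³ m = 923 fm.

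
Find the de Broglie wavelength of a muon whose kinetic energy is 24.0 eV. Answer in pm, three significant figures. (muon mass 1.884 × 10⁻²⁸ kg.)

λ = 17.4 pm

KE = 24.0 eV = 3.845 × 10⁻¹⁸ J.
p = √(2mKE) = √(2 × 1.884 × 10⁻²⁸ × 3.845 × 10⁻¹⁸) = 3.806 × 10⁻²³ kg·m/s.
λ = h/p = 6.626 × 10⁻³⁴ / 3.806 × 10⁻²³ = 1.74 × 10⁻¹¹ m = 17.4 pm.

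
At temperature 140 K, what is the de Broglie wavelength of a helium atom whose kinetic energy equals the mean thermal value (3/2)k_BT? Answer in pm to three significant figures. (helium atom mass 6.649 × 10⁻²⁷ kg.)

KE = (3/2)k_BT = 1.5 × 1.381 × 10⁻²³ × 140 = 2.900 × 10⁻²¹ J.
p = √(2mKE) = √(2 × 6.649 × 10⁻²⁷ × 2.900 × 10⁻²¹) = 6.210 × 10⁻²⁴ kg·m/s.
λ = h/p = 1.07 × 10⁻¹⁰ m = 107 pm.

λ = 107 pm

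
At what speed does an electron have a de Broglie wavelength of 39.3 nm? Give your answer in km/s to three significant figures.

v = 18.5 km/s

p = h/λ = 6.626 × 10⁻³⁴ / 3.930 × 10⁻⁸ = 1.686 × 10⁻²⁶ kg·m/s.
v = p/m = 1.686 × 10⁻²⁶ / 9.109 × 10⁻³¹ = 1.85 × 10⁴ m/s = 18.5 km/s.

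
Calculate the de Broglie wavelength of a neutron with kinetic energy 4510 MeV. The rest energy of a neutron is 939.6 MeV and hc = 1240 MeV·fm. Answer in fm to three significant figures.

λ = 0.231 fm

Total energy E = KE + m₀c² = 4510 + 939.6 = 5449.6 MeV.
(pc)² = E² − (m₀c²)² = (5449.6)² − (939.6)² = 2.882 × 10⁷ MeV², so pc = 5368 MeV.
λ = hc/(pc) = 1240 MeV·fm / 5368 MeV = 0.231 fm.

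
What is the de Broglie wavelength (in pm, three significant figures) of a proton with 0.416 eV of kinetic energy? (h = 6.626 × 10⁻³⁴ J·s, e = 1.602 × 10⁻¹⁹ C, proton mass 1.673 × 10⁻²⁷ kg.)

KE = 0.416 eV = 6.664 × 10⁻²⁰ J.
p = √(2mKE) = √(2 × 1.673 × 10⁻²⁷ × 6.664 × 10⁻²⁰) = 1.493 × 10⁻²³ kg·m/s.
λ = h/p = 6.626 × 10⁻³⁴ / 1.493 × 10⁻²³ = 4.44 × 10⁻¹¹ m = 44.4 pm.

λ = 44.4 pm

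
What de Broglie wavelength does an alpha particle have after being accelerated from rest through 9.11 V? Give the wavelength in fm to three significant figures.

KE = 2eV = 2 × 1.602 × 10⁻¹⁹ × 9.110 = 2.919 × 10⁻¹⁸ J.
p = √(2mKE) = √(2 × 6.645 × 10⁻²⁷ × 2.919 × 10⁻¹⁸) = 1.970 × 10⁻²² kg·m/s.
λ = h/p = 6.626 × 10⁻³⁴ / 1.970 × 10⁻²² = 3.36 × 10⁻¹² m = 3360 fm.

λ = 3360 fm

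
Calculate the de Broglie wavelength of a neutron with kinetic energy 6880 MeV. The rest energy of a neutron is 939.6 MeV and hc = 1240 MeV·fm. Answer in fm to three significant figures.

Total energy E = KE + m₀c² = 6880 + 939.6 = 7819.6 MeV.
(pc)² = E² − (m₀c²)² = (7819.6)² − (939.6)² = 6.026 × 10⁷ MeV², so pc = 7763 MeV.
λ = hc/(pc) = 1240 MeV·fm / 7763 MeV = 0.160 fm.

λ = 0.160 fm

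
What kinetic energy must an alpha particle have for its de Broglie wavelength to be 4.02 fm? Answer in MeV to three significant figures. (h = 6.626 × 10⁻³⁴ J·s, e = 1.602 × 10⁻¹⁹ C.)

p = h/λ = 6.626 × 10⁻³⁴ / 4.020 × 10⁻¹⁵ = 1.648 × 10⁻¹⁹ kg·m/s.
KE = p²/(2m) = (1.648 × 10⁻¹⁹)² / (2 × 6.645 × 10⁻²⁷) = 2.044 × 10⁻¹² J = 12.8 MeV.

KE = 12.8 MeV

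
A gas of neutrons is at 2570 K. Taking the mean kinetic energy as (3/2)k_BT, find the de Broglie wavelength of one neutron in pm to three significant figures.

KE = (3/2)k_BT = 1.5 × 1.381 × 10⁻²³ × 2570 = 5.324 × 10⁻²⁰ J.
p = √(2mKE) = √(2 × 1.675 × 10⁻²⁷ × 5.324 × 10⁻²⁰) = 1.335 × 10⁻²³ kg·m/s.
λ = h/p = 4.96 × 10⁻¹¹ m = 49.6 pm.

λ = 49.6 pm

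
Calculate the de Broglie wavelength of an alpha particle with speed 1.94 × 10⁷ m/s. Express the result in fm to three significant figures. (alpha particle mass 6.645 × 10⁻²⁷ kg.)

λ = 5.14 fm

p = mv = 6.645 × 10⁻²⁷ × 1.94 × 10⁷ = 1.289 × 10⁻¹⁹ kg·m/s.
λ = h/p = 6.626 × 10⁻³⁴ / 1.289 × 10⁻¹⁹ = 5.14 × 10⁻¹⁵ m = 5.14 fm.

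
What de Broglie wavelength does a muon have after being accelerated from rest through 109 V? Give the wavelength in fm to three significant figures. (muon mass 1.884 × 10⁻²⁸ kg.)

KE = eV = 1.602 × 10⁻¹⁹ × 109.0 = 1.746 × 10⁻¹⁷ J.
p = √(2mKE) = √(2 × 1.884 × 10⁻²⁸ × 1.746 × 10⁻¹⁷) = 8.111 × 10⁻²³ kg·m/s.
λ = h/p = 6.626 × 10⁻³⁴ / 8.111 × 10⁻²³ = 8.17 × 10⁻¹² m = 8170 fm.

λ = 8170 fm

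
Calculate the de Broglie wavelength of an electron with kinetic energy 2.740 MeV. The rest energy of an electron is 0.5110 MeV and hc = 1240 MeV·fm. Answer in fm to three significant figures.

λ = 386 fm

Total energy E = KE + m₀c² = 2.740 + 0.5110 = 3.2510 MeV.
(pc)² = E² − (m₀c²)² = (3.2510)² − (0.5110)² = 10.31 MeV², so pc = 3.211 MeV.
λ = hc/(pc) = 1240 MeV·fm / 3.211 MeV = 386 fm.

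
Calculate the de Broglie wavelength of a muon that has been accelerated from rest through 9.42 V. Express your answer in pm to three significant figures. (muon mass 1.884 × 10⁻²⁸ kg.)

KE = eV = 1.602 × 10⁻¹⁹ × 9.420 = 1.509 × 10⁻¹⁸ J.
p = √(2mKE) = √(2 × 1.884 × 10⁻²⁸ × 1.509 × 10⁻¹⁸) = 2.385 × 10⁻²³ kg·m/s.
λ = h/p = 6.626 × 10⁻³⁴ / 2.385 × 10⁻²³ = 2.78 × 10⁻¹¹ m = 27.8 pm.

λ = 27.8 pm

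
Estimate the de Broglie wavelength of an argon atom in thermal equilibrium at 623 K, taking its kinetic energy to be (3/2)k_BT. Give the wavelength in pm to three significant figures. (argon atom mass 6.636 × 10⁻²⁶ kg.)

KE = (3/2)k_BT = 1.5 × 1.381 × 10⁻²³ × 623 = 1.291 × 10⁻²⁰ J.
p = √(2mKE) = √(2 × 6.636 × 10⁻²⁶ × 1.291 × 10⁻²⁰) = 4.139 × 10⁻²³ kg·m/s.
λ = h/p = 1.60 × 10⁻¹¹ m = 16.0 pm.

λ = 16.0 pm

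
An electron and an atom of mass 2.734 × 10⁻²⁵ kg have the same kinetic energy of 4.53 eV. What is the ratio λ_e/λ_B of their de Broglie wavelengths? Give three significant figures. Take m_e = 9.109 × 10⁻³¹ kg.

λ_e/λ_B = 548

At fixed KE, p = √(2mKE) so λ = h/p ∝ 1/√m.
λ_e/λ_B = √(m_B/m_e) = √(2.734 × 10⁻²⁵/9.109 × 10⁻³¹) = √(3.001 × 10⁵) = 548.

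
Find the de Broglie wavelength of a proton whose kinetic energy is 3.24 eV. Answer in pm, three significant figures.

KE = 3.24 eV = 5.190 × 10⁻¹⁹ J.
p = √(2mKE) = √(2 × 1.673 × 10⁻²⁷ × 5.190 × 10⁻¹⁹) = 4.167 × 10⁻²³ kg·m/s.
λ = h/p = 6.626 × 10⁻³⁴ / 4.167 × 10⁻²³ = 1.59 × 10⁻¹¹ m = 15.9 pm.

λ = 15.9 pm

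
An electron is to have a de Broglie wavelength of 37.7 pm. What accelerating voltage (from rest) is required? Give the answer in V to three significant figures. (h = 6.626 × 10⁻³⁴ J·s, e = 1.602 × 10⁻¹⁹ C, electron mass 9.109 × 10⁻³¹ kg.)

p = h/λ = 6.626 × 10⁻³⁴ / 3.770 × 10⁻¹¹ = 1.758 × 10⁻²³ kg·m/s.
KE = p²/(2m) = 1.696 × 10⁻¹⁶ J.
V = KE/e = 1.696 × 10⁻¹⁶ / (1.602 × 10⁻¹⁹) = 1060 V.

V = 1060 V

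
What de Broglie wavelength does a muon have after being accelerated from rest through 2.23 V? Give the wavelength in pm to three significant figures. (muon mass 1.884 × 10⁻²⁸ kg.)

λ = 57.1 pm

KE = eV = 1.602 × 10⁻¹⁹ × 2.230 = 3.572 × 10⁻¹⁹ J.
p = √(2mKE) = √(2 × 1.884 × 10⁻²⁸ × 3.572 × 10⁻¹⁹) = 1.160 × 10⁻²³ kg·m/s.
λ = h/p = 6.626 × 10⁻³⁴ / 1.160 × 10⁻²³ = 5.71 × 10⁻¹¹ m = 57.1 pm.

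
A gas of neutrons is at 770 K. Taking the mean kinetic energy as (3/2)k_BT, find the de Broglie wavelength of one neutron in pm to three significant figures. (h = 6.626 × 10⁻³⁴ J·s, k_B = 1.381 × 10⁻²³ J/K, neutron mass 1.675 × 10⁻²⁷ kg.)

KE = (3/2)k_BT = 1.5 × 1.381 × 10⁻²³ × 770 = 1.595 × 10⁻²⁰ J.
p = √(2mKE) = √(2 × 1.675 × 10⁻²⁷ × 1.595 × 10⁻²⁰) = 7.310 × 10⁻²⁴ kg·m/s.
λ = h/p = 9.06 × 10⁻¹¹ m = 90.6 pm.

λ = 90.6 pm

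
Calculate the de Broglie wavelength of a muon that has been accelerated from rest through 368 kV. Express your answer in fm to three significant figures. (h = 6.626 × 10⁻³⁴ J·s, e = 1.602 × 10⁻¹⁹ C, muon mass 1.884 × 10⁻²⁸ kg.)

λ = 141 fm

KE = eV = 1.602 × 10⁻¹⁹ × 3.680 × 10⁵ = 5.895 × 10⁻¹⁴ J.
p = √(2mKE) = √(2 × 1.884 × 10⁻²⁸ × 5.895 × 10⁻¹⁴) = 4.713 × 10⁻²¹ kg·m/s.
λ = h/p = 6.626 × 10⁻³⁴ / 4.713 × 10⁻²¹ = 1.41 × 10⁻¹³ m = 141 fm.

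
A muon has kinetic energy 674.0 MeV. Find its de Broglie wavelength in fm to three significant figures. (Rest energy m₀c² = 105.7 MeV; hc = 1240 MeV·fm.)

Total energy E = KE + m₀c² = 674.0 + 105.7 = 779.7 MeV.
(pc)² = E² − (m₀c²)² = (779.7)² − (105.7)² = 5.968 × 10⁵ MeV², so pc = 772.5 MeV.
λ = hc/(pc) = 1240 MeV·fm / 772.5 MeV = 1.61 fm.

λ = 1.61 fm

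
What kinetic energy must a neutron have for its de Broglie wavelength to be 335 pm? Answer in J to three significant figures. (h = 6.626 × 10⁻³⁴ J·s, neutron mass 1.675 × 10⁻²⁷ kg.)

KE = 1.17 × 10⁻²¹ J

p = h/λ = 6.626 × 10⁻³⁴ / 3.350 × 10⁻¹⁰ = 1.978 × 10⁻²⁴ kg·m/s.
KE = p²/(2m) = (1.978 × 10⁻²⁴)² / (2 × 1.675 × 10⁻²⁷) = 1.168 × 10⁻²¹ J = 1.17 × 10⁻²¹ J.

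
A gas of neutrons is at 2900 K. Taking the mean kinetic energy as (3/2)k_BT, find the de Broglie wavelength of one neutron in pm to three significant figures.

KE = (3/2)k_BT = 1.5 × 1.381 × 10⁻²³ × 2900 = 6.007 × 10⁻²⁰ J.
p = √(2mKE) = √(2 × 1.675 × 10⁻²⁷ × 6.007 × 10⁻²⁰) = 1.419 × 10⁻²³ kg·m/s.
λ = h/p = 4.67 × 10⁻¹¹ m = 46.7 pm.

λ = 46.7 pm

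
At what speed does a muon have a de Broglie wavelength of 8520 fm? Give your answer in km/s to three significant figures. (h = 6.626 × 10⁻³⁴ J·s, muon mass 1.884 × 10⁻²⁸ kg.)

v = 413 km/s

p = h/λ = 6.626 × 10⁻³⁴ / 8.520 × 10⁻¹² = 7.777 × 10⁻²³ kg·m/s.
v = p/m = 7.777 × 10⁻²³ / 1.884 × 10⁻²⁸ = 4.13 × 10⁵ m/s = 413 km/s.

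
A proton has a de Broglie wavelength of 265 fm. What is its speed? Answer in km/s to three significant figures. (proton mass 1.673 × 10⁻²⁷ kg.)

p = h/λ = 6.626 × 10⁻³⁴ / 2.650 × 10⁻¹³ = 2.500 × 10⁻²¹ kg·m/s.
v = p/m = 2.500 × 10⁻²¹ / 1.673 × 10⁻²⁷ = 1.49 × 10⁶ m/s = 1490 km/s.

v = 1490 km/s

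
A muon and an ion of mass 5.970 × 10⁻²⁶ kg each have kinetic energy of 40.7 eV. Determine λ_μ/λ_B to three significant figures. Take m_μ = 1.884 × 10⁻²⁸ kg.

λ_μ/λ_B = 17.8

At fixed KE, p = √(2mKE) so λ = h/p ∝ 1/√m.
λ_μ/λ_B = √(m_B/m_μ) = √(5.970 × 10⁻²⁶/1.884 × 10⁻²⁸) = √(316.9) = 17.8.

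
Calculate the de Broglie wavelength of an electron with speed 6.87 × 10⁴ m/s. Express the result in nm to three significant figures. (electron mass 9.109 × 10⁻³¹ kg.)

p = mv = 9.109 × 10⁻³¹ × 6.87 × 10⁴ = 6.258 × 10⁻²⁶ kg·m/s.
λ = h/p = 6.626 × 10⁻³⁴ / 6.258 × 10⁻²⁶ = 1.06 × 10⁻⁸ m = 10.6 nm.

λ = 10.6 nm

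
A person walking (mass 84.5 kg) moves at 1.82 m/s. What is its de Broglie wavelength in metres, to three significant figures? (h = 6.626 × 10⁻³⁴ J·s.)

p = mv = 84.5 × 1.82 = 1.538 × 10² kg·m/s.
λ = h/p = 6.626 × 10⁻³⁴ / 1.538 × 10² = 4.31 × 10⁻³⁶ m.

λ = 4.31 × 10⁻³⁶ m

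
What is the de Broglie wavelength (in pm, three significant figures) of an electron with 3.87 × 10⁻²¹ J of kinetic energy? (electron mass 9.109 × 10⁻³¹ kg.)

p = √(2mKE) = √(2 × 9.109 × 10⁻³¹ × 3.870 × 10⁻²¹) = 8.397 × 10⁻²⁶ kg·m/s.
λ = h/p = 6.626 × 10⁻³⁴ / 8.397 × 10⁻²⁶ = 7.89 × 10⁻⁹ m = 7890 pm.

λ = 7890 pm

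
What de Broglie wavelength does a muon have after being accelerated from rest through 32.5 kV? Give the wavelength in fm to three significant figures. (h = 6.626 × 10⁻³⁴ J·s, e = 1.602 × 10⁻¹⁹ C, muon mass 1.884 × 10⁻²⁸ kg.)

λ = 473 fm

KE = eV = 1.602 × 10⁻¹⁹ × 3.250 × 10⁴ = 5.207 × 10⁻¹⁵ J.
p = √(2mKE) = √(2 × 1.884 × 10⁻²⁸ × 5.207 × 10⁻¹⁵) = 1.401 × 10⁻²¹ kg·m/s.
λ = h/p = 6.626 × 10⁻³⁴ / 1.401 × 10⁻²¹ = 4.73 × 10⁻¹³ m = 473 fm.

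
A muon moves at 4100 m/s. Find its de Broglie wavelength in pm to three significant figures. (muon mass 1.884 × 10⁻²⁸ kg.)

p = mv = 1.884 × 10⁻²⁸ × 4100 = 7.724 × 10⁻²⁵ kg·m/s.
λ = h/p = 6.626 × 10⁻³⁴ / 7.724 × 10⁻²⁵ = 8.58 × 10⁻¹⁰ m = 858 pm.

λ = 858 pm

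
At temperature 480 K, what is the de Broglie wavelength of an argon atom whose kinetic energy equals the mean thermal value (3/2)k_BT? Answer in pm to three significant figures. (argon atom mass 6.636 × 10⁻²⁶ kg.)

λ = 18.2 pm

KE = (3/2)k_BT = 1.5 × 1.381 × 10⁻²³ × 480 = 9.943 × 10⁻²¹ J.
p = √(2mKE) = √(2 × 6.636 × 10⁻²⁶ × 9.943 × 10⁻²¹) = 3.633 × 10⁻²³ kg·m/s.
λ = h/p = 1.82 × 10⁻¹¹ m = 18.2 pm.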